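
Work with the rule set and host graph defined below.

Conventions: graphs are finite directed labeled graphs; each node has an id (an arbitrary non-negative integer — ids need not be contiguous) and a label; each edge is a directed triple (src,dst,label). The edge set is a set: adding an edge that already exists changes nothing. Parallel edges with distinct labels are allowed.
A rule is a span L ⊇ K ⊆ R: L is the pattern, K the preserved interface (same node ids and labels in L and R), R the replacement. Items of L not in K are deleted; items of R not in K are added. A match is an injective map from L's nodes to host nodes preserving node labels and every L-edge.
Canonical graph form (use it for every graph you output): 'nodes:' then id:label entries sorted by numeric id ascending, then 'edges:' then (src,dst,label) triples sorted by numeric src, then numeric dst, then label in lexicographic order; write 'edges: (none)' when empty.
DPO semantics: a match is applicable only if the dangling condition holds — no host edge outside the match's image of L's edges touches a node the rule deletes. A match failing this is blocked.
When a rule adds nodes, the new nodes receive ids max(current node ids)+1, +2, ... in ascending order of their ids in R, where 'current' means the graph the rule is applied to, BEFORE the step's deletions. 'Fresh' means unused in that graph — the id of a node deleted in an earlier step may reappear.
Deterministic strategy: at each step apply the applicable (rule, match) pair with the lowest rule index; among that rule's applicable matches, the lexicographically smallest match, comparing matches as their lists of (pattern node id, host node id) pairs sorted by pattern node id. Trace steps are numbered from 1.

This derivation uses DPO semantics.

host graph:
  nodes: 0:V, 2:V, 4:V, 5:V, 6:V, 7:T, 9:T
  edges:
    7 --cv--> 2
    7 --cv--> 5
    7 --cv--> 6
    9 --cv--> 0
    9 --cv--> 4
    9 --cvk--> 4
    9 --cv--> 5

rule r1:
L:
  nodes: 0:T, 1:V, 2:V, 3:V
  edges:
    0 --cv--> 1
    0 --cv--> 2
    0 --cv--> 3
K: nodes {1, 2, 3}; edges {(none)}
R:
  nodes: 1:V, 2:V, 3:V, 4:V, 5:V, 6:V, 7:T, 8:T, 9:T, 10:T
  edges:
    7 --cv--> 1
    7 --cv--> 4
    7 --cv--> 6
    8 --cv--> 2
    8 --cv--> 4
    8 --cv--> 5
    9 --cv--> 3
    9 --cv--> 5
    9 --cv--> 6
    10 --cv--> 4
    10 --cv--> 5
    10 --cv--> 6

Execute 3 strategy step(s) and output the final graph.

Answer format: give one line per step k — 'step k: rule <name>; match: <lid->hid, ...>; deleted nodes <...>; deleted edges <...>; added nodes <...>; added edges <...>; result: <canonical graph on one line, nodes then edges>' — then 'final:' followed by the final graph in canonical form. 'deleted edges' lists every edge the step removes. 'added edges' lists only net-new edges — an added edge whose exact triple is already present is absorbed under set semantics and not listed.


step 1: rule r1; match: 0->7, 1->2, 2->5, 3->6; deleted nodes 7; deleted edges (7,2,cv); (7,5,cv); (7,6,cv); added nodes 10, 11, 12, 13, 14, 15, 16; added edges (13,2,cv); (13,10,cv); (13,12,cv); (14,5,cv); (14,10,cv); (14,11,cv); (15,6,cv); (15,11,cv); (15,12,cv); (16,10,cv); (16,11,cv); (16,12,cv); result: nodes: 0:V, 2:V, 4:V, 5:V, 6:V, 9:T, 10:V, 11:V, 12:V, 13:T, 14:T, 15:T, 16:T edges: (9,0,cv); (9,4,cv); (9,4,cvk); (9,5,cv); (13,2,cv); (13,10,cv); (13,12,cv); (14,5,cv); (14,10,cv); (14,11,cv); (15,6,cv); (15,11,cv); (15,12,cv); (16,10,cv); (16,11,cv); (16,12,cv)
step 2: rule r1; match: 0->13, 1->2, 2->10, 3->12; deleted nodes 13; deleted edges (13,2,cv); (13,10,cv); (13,12,cv); added nodes 17, 18, 19, 20, 21, 22, 23; added edges (20,2,cv); (20,17,cv); (20,19,cv); (21,10,cv); (21,17,cv); (21,18,cv); (22,12,cv); (22,18,cv); (22,19,cv); (23,17,cv); (23,18,cv); (23,19,cv); result: nodes: 0:V, 2:V, 4:V, 5:V, 6:V, 9:T, 10:V, 11:V, 12:V, 14:T, 15:T, 16:T, 17:V, 18:V, 19:V, 20:T, 21:T, 22:T, 23:T edges: (9,0,cv); (9,4,cv); (9,4,cvk); (9,5,cv); (14,5,cv); (14,10,cv); (14,11,cv); (15,6,cv); (15,11,cv); (15,12,cv); (16,10,cv); (16,11,cv); (16,12,cv); (20,2,cv); (20,17,cv); (20,19,cv); (21,10,cv); (21,17,cv); (21,18,cv); (22,12,cv); (22,18,cv); (22,19,cv); (23,17,cv); (23,18,cv); (23,19,cv)
step 3: rule r1; match: 0->14, 1->5, 2->10, 3->11; deleted nodes 14; deleted edges (14,5,cv); (14,10,cv); (14,11,cv); added nodes 24, 25, 26, 27, 28, 29, 30; added edges (27,5,cv); (27,24,cv); (27,26,cv); (28,10,cv); (28,24,cv); (28,25,cv); (29,11,cv); (29,25,cv); (29,26,cv); (30,24,cv); (30,25,cv); (30,26,cv); result: nodes: 0:V, 2:V, 4:V, 5:V, 6:V, 9:T, 10:V, 11:V, 12:V, 15:T, 16:T, 17:V, 18:V, 19:V, 20:T, 21:T, 22:T, 23:T, 24:V, 25:V, 26:V, 27:T, 28:T, 29:T, 30:T edges: (9,0,cv); (9,4,cv); (9,4,cvk); (9,5,cv); (15,6,cv); (15,11,cv); (15,12,cv); (16,10,cv); (16,11,cv); (16,12,cv); (20,2,cv); (20,17,cv); (20,19,cv); (21,10,cv); (21,17,cv); (21,18,cv); (22,12,cv); (22,18,cv); (22,19,cv); (23,17,cv); (23,18,cv); (23,19,cv); (27,5,cv); (27,24,cv); (27,26,cv); (28,10,cv); (28,24,cv); (28,25,cv); (29,11,cv); (29,25,cv); (29,26,cv); (30,24,cv); (30,25,cv); (30,26,cv)
final:
nodes: 0:V, 2:V, 4:V, 5:V, 6:V, 9:T, 10:V, 11:V, 12:V, 15:T, 16:T, 17:V, 18:V, 19:V, 20:T, 21:T, 22:T, 23:T, 24:V, 25:V, 26:V, 27:T, 28:T, 29:T, 30:T
edges: (9,0,cv); (9,4,cv); (9,4,cvk); (9,5,cv); (15,6,cv); (15,11,cv); (15,12,cv); (16,10,cv); (16,11,cv); (16,12,cv); (20,2,cv); (20,17,cv); (20,19,cv); (21,10,cv); (21,17,cv); (21,18,cv); (22,12,cv); (22,18,cv); (22,19,cv); (23,17,cv); (23,18,cv); (23,19,cv); (27,5,cv); (27,24,cv); (27,26,cv); (28,10,cv); (28,24,cv); (28,25,cv); (29,11,cv); (29,25,cv); (29,26,cv); (30,24,cv); (30,25,cv); (30,26,cv)


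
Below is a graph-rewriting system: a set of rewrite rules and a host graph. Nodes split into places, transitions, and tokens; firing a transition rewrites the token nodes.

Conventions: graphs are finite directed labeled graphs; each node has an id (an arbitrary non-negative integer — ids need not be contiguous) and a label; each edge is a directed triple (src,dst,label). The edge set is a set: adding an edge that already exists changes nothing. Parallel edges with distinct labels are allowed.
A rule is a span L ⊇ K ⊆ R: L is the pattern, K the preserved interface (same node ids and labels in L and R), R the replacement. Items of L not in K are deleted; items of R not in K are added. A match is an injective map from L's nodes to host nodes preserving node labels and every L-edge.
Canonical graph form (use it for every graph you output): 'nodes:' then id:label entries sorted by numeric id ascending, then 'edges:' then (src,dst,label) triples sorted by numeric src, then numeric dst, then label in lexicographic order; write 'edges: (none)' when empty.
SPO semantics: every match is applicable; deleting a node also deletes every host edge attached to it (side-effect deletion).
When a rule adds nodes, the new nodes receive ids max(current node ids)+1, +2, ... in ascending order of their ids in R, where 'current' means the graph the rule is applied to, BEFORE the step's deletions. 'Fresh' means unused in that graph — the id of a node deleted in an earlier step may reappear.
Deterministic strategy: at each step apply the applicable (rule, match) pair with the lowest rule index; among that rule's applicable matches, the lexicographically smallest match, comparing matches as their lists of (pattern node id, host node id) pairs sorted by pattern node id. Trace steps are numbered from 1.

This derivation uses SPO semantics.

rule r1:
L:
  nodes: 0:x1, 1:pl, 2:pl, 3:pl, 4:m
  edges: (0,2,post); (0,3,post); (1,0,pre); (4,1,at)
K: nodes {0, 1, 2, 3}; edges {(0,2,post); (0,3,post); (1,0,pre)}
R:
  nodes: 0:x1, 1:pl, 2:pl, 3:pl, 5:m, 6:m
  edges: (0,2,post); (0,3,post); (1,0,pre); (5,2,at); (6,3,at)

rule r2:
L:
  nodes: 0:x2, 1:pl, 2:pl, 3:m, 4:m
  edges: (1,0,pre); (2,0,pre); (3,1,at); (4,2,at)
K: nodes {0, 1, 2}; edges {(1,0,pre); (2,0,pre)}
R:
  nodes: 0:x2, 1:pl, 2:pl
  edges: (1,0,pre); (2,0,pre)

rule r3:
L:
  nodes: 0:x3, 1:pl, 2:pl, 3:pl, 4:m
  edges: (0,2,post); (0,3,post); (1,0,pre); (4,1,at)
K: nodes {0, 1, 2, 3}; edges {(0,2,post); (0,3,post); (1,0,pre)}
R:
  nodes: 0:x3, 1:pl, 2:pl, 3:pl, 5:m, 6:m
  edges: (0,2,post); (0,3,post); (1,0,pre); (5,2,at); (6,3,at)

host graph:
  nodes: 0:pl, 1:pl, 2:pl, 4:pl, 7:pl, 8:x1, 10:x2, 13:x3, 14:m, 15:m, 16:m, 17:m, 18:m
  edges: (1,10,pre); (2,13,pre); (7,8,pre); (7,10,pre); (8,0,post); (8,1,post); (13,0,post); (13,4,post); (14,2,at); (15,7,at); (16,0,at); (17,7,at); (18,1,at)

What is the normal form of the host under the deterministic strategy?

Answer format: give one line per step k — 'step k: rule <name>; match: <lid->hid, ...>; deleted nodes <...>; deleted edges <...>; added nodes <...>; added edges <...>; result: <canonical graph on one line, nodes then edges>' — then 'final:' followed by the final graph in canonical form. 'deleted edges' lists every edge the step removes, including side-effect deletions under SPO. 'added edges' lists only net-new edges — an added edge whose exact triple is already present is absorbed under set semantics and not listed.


step 1: rule r1; match: 0->8, 1->7, 2->0, 3->1, 4->15; deleted nodes 15; deleted edges (15,7,at); added nodes 19, 20; added edges (19,0,at); (20,1,at); result: nodes: 0:pl, 1:pl, 2:pl, 4:pl, 7:pl, 8:x1, 10:x2, 13:x3, 14:m, 16:m, 17:m, 18:m, 19:m, 20:m edges: (1,10,pre); (2,13,pre); (7,8,pre); (7,10,pre); (8,0,post); (8,1,post); (13,0,post); (13,4,post); (14,2,at); (16,0,at); (17,7,at); (18,1,at); (19,0,at); (20,1,at)
step 2: rule r1; match: 0->8, 1->7, 2->0, 3->1, 4->17; deleted nodes 17; deleted edges (17,7,at); added nodes 21, 22; added edges (21,0,at); (22,1,at); result: nodes: 0:pl, 1:pl, 2:pl, 4:pl, 7:pl, 8:x1, 10:x2, 13:x3, 14:m, 16:m, 18:m, 19:m, 20:m, 21:m, 22:m edges: (1,10,pre); (2,13,pre); (7,8,pre); (7,10,pre); (8,0,post); (8,1,post); (13,0,post); (13,4,post); (14,2,at); (16,0,at); (18,1,at); (19,0,at); (20,1,at); (21,0,at); (22,1,at)
step 3: rule r3; match: 0->13, 1->2, 2->0, 3->4, 4->14; deleted nodes 14; deleted edges (14,2,at); added nodes 23, 24; added edges (23,0,at); (24,4,at); result: nodes: 0:pl, 1:pl, 2:pl, 4:pl, 7:pl, 8:x1, 10:x2, 13:x3, 16:m, 18:m, 19:m, 20:m, 21:m, 22:m, 23:m, 24:m edges: (1,10,pre); (2,13,pre); (7,8,pre); (7,10,pre); (8,0,post); (8,1,post); (13,0,post); (13,4,post); (16,0,at); (18,1,at); (19,0,at); (20,1,at); (21,0,at); (22,1,at); (23,0,at); (24,4,at)
final:
nodes: 0:pl, 1:pl, 2:pl, 4:pl, 7:pl, 8:x1, 10:x2, 13:x3, 16:m, 18:m, 19:m, 20:m, 21:m, 22:m, 23:m, 24:m
edges: (1,10,pre); (2,13,pre); (7,8,pre); (7,10,pre); (8,0,post); (8,1,post); (13,0,post); (13,4,post); (16,0,at); (18,1,at); (19,0,at); (20,1,at); (21,0,at); (22,1,at); (23,0,at); (24,4,at)


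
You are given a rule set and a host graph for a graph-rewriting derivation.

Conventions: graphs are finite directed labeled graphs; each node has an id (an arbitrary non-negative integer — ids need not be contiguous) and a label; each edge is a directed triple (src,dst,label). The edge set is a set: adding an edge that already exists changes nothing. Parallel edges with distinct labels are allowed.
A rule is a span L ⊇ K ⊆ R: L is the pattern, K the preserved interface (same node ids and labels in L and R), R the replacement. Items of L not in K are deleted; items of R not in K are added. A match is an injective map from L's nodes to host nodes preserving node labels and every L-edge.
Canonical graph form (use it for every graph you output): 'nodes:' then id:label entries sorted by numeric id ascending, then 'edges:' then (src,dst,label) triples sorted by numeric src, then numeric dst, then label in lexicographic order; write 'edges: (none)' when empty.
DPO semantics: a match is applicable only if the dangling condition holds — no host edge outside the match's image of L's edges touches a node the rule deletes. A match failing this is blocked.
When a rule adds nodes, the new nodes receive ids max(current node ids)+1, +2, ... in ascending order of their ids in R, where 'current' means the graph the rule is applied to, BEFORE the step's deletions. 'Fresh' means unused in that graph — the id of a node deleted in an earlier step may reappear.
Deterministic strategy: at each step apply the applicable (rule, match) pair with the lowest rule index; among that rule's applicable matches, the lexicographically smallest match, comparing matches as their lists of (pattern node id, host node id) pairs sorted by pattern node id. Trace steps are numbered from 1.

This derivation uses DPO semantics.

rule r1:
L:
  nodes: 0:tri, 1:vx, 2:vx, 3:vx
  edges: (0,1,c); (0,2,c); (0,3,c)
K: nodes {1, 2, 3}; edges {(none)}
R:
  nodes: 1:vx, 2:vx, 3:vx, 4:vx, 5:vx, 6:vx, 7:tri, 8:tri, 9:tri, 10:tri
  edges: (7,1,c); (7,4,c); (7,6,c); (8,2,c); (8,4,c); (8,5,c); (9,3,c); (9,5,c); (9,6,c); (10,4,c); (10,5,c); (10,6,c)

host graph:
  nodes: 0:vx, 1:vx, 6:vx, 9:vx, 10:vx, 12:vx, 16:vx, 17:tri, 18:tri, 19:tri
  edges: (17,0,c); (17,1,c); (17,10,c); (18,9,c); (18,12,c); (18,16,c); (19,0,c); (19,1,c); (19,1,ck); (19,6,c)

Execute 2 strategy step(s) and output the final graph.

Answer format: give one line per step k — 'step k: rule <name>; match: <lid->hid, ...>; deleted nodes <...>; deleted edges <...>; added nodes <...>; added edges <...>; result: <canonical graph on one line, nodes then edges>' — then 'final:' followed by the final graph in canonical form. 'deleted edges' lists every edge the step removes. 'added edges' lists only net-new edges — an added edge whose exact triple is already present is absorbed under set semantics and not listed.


step 1: rule r1; match: 0->17, 1->0, 2->1, 3->10; deleted nodes 17; deleted edges (17,0,c); (17,1,c); (17,10,c); added nodes 20, 21, 22, 23, 24, 25, 26; added edges (23,0,c); (23,20,c); (23,22,c); (24,1,c); (24,20,c); (24,21,c); (25,10,c); (25,21,c); (25,22,c); (26,20,c); (26,21,c); (26,22,c); result: nodes: 0:vx, 1:vx, 6:vx, 9:vx, 10:vx, 12:vx, 16:vx, 18:tri, 19:tri, 20:vx, 21:vx, 22:vx, 23:tri, 24:tri, 25:tri, 26:tri edges: (18,9,c); (18,12,c); (18,16,c); (19,0,c); (19,1,c); (19,1,ck); (19,6,c); (23,0,c); (23,20,c); (23,22,c); (24,1,c); (24,20,c); (24,21,c); (25,10,c); (25,21,c); (25,22,c); (26,20,c); (26,21,c); (26,22,c)
step 2: rule r1; match: 0->18, 1->9, 2->12, 3->16; deleted nodes 18; deleted edges (18,9,c); (18,12,c); (18,16,c); added nodes 27, 28, 29, 30, 31, 32, 33; added edges (30,9,c); (30,27,c); (30,29,c); (31,12,c); (31,27,c); (31,28,c); (32,16,c); (32,28,c); (32,29,c); (33,27,c); (33,28,c); (33,29,c); result: nodes: 0:vx, 1:vx, 6:vx, 9:vx, 10:vx, 12:vx, 16:vx, 19:tri, 20:vx, 21:vx, 22:vx, 23:tri, 24:tri, 25:tri, 26:tri, 27:vx, 28:vx, 29:vx, 30:tri, 31:tri, 32:tri, 33:tri edges: (19,0,c); (19,1,c); (19,1,ck); (19,6,c); (23,0,c); (23,20,c); (23,22,c); (24,1,c); (24,20,c); (24,21,c); (25,10,c); (25,21,c); (25,22,c); (26,20,c); (26,21,c); (26,22,c); (30,9,c); (30,27,c); (30,29,c); (31,12,c); (31,27,c); (31,28,c); (32,16,c); (32,28,c); (32,29,c); (33,27,c); (33,28,c); (33,29,c)
final:
nodes: 0:vx, 1:vx, 6:vx, 9:vx, 10:vx, 12:vx, 16:vx, 19:tri, 20:vx, 21:vx, 22:vx, 23:tri, 24:tri, 25:tri, 26:tri, 27:vx, 28:vx, 29:vx, 30:tri, 31:tri, 32:tri, 33:tri
edges: (19,0,c); (19,1,c); (19,1,ck); (19,6,c); (23,0,c); (23,20,c); (23,22,c); (24,1,c); (24,20,c); (24,21,c); (25,10,c); (25,21,c); (25,22,c); (26,20,c); (26,21,c); (26,22,c); (30,9,c); (30,27,c); (30,29,c); (31,12,c); (31,27,c); (31,28,c); (32,16,c); (32,28,c); (32,29,c); (33,27,c); (33,28,c); (33,29,c)


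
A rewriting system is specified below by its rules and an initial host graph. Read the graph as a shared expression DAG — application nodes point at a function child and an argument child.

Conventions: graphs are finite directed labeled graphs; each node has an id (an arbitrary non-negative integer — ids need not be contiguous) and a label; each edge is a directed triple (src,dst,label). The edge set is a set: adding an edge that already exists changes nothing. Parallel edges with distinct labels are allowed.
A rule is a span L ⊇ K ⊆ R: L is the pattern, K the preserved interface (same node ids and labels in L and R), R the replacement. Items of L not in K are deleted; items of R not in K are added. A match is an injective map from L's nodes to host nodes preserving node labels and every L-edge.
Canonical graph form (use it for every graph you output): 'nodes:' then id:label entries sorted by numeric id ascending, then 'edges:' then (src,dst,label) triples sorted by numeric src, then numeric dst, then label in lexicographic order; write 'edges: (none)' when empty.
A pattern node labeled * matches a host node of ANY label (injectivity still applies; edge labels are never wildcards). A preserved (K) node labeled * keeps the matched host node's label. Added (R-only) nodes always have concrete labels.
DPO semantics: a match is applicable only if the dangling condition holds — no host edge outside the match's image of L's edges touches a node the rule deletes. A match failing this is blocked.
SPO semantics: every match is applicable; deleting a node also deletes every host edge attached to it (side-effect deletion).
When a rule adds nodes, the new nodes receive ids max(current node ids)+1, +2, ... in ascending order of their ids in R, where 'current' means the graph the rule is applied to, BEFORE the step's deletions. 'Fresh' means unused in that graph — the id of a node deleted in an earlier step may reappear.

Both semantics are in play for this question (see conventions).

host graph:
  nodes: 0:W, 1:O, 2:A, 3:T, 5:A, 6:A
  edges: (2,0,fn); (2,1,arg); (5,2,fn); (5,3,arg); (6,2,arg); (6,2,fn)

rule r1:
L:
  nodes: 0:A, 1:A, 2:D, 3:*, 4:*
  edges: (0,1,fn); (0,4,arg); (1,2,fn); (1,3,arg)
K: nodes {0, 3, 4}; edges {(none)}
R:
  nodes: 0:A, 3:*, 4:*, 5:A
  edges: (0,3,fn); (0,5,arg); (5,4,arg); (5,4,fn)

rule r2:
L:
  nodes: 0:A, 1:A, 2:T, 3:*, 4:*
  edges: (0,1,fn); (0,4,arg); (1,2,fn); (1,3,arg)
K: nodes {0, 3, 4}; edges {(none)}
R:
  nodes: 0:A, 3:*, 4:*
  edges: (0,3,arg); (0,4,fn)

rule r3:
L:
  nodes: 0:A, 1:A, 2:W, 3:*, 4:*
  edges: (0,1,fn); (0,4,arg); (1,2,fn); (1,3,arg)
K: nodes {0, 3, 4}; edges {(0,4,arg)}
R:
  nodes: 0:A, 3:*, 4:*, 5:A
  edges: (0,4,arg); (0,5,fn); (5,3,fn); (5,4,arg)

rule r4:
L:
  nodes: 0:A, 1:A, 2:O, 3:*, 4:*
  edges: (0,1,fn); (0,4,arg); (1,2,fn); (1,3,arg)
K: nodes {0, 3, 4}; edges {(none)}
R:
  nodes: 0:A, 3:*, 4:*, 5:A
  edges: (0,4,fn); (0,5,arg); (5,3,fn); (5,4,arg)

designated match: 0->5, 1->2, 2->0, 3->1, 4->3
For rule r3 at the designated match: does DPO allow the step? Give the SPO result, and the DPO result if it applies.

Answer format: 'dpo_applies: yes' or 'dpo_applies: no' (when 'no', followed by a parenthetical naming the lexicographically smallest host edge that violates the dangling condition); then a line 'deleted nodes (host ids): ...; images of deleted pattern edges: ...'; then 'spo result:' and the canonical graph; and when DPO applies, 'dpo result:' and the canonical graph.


dpo_applies: no
(the rule deletes node 2, which keeps host edge (6,2,arg) outside the match image — the dangling condition fails, DPO blocks; SPO proceeds and side-deletes such edges)
deleted nodes (host ids): 0, 2; images of deleted pattern edges: (2,0,fn); (2,1,arg); (5,2,fn)
spo result:
nodes: 1:O, 3:T, 5:A, 6:A, 7:A
edges: (5,3,arg); (5,7,fn); (7,1,fn); (7,3,arg)


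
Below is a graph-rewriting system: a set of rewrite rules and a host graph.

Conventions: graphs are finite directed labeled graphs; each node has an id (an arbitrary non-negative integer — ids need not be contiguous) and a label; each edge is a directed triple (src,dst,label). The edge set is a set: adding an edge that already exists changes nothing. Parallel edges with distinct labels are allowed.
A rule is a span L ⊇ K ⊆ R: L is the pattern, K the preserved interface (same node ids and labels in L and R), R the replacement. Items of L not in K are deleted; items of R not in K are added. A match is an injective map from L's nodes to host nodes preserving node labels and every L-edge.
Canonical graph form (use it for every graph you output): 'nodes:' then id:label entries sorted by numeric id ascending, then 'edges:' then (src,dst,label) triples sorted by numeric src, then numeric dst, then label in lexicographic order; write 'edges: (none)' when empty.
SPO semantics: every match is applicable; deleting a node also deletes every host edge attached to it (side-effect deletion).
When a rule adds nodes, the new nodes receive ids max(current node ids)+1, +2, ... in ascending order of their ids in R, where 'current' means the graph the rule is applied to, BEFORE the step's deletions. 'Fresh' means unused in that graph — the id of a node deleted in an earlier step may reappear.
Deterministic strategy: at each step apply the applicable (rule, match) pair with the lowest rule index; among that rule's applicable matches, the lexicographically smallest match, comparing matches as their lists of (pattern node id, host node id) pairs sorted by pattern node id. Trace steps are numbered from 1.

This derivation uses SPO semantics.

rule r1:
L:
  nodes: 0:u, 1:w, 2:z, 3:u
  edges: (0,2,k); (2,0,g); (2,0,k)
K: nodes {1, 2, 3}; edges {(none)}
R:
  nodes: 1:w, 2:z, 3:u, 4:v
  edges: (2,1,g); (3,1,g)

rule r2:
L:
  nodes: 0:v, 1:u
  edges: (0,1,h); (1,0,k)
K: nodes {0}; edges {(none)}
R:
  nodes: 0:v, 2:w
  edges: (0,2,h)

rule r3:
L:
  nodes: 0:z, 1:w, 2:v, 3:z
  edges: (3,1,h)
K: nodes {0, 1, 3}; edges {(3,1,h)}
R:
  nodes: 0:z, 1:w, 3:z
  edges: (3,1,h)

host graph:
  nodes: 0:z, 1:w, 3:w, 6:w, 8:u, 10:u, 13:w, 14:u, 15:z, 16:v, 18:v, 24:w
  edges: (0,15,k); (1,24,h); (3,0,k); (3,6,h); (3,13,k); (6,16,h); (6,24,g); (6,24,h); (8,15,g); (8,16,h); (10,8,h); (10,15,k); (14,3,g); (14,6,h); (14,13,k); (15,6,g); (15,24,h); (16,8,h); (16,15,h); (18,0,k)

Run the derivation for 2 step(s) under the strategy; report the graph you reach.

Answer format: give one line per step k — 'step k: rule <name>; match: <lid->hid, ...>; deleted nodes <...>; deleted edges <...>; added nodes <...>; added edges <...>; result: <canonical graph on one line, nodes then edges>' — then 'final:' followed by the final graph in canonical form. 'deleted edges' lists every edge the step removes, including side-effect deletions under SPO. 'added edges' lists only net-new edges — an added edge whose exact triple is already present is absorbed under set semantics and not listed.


step 1: rule r3; match: 0->0, 1->24, 2->16, 3->15; deleted nodes 16; deleted edges (6,16,h); (8,16,h); (16,8,h); (16,15,h); added nodes (none); added edges (none); result: nodes: 0:z, 1:w, 3:w, 6:w, 8:u, 10:u, 13:w, 14:u, 15:z, 18:v, 24:w edges: (0,15,k); (1,24,h); (3,0,k); (3,6,h); (3,13,k); (6,24,g); (6,24,h); (8,15,g); (10,8,h); (10,15,k); (14,3,g); (14,6,h); (14,13,k); (15,6,g); (15,24,h); (18,0,k)
step 2: rule r3; match: 0->0, 1->24, 2->18, 3->15; deleted nodes 18; deleted edges (18,0,k); added nodes (none); added edges (none); result: nodes: 0:z, 1:w, 3:w, 6:w, 8:u, 10:u, 13:w, 14:u, 15:z, 24:w edges: (0,15,k); (1,24,h); (3,0,k); (3,6,h); (3,13,k); (6,24,g); (6,24,h); (8,15,g); (10,8,h); (10,15,k); (14,3,g); (14,6,h); (14,13,k); (15,6,g); (15,24,h)
final:
nodes: 0:z, 1:w, 3:w, 6:w, 8:u, 10:u, 13:w, 14:u, 15:z, 24:w
edges: (0,15,k); (1,24,h); (3,0,k); (3,6,h); (3,13,k); (6,24,g); (6,24,h); (8,15,g); (10,8,h); (10,15,k); (14,3,g); (14,6,h); (14,13,k); (15,6,g); (15,24,h)


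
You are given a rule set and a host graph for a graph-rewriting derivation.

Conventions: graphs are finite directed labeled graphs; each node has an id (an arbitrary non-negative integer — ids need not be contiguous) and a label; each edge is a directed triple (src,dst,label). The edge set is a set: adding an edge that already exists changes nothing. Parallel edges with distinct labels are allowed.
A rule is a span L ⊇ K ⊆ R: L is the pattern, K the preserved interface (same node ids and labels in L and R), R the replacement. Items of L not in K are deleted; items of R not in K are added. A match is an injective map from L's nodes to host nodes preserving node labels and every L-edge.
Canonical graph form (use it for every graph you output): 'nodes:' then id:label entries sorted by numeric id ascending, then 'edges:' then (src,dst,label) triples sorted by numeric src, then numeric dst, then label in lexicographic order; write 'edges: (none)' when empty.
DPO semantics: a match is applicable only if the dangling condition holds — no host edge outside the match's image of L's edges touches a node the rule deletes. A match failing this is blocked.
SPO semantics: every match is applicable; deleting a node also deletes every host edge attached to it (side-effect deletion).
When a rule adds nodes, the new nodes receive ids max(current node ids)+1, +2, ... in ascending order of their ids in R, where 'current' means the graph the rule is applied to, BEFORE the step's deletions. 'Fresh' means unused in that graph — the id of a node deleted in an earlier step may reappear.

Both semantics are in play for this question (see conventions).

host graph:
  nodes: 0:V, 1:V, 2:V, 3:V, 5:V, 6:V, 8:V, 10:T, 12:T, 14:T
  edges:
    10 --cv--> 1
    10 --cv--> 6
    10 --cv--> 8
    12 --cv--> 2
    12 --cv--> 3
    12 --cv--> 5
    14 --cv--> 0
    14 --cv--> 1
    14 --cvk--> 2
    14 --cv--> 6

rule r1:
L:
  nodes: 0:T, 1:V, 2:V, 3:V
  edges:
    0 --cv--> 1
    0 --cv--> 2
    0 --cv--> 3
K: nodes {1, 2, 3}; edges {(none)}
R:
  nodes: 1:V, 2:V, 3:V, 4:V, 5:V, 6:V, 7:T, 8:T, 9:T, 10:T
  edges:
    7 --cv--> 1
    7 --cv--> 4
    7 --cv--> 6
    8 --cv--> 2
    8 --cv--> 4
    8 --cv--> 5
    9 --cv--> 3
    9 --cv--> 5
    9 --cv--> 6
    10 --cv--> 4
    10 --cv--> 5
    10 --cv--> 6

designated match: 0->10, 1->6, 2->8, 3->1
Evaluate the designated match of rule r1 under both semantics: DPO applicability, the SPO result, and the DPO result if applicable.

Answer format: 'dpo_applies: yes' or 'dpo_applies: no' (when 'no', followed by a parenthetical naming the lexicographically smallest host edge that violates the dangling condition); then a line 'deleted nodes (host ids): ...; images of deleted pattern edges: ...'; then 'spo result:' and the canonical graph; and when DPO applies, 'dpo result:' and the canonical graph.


dpo_applies: yes
deleted nodes (host ids): 10; images of deleted pattern edges: (10,1,cv); (10,6,cv); (10,8,cv)
spo result:
nodes: 0:V, 1:V, 2:V, 3:V, 5:V, 6:V, 8:V, 12:T, 14:T, 15:V, 16:V, 17:V, 18:T, 19:T, 20:T, 21:T
edges: (12,2,cv); (12,3,cv); (12,5,cv); (14,0,cv); (14,1,cv); (14,2,cvk); (14,6,cv); (18,6,cv); (18,15,cv); (18,17,cv); (19,8,cv); (19,15,cv); (19,16,cv); (20,1,cv); (20,16,cv); (20,17,cv); (21,15,cv); (21,16,cv); (21,17,cv)
dpo result:
nodes: 0:V, 1:V, 2:V, 3:V, 5:V, 6:V, 8:V, 12:T, 14:T, 15:V, 16:V, 17:V, 18:T, 19:T, 20:T, 21:T
edges: (12,2,cv); (12,3,cv); (12,5,cv); (14,0,cv); (14,1,cv); (14,2,cvk); (14,6,cv); (18,6,cv); (18,15,cv); (18,17,cv); (19,8,cv); (19,15,cv); (19,16,cv); (20,1,cv); (20,16,cv); (20,17,cv); (21,15,cv); (21,16,cv); (21,17,cv)


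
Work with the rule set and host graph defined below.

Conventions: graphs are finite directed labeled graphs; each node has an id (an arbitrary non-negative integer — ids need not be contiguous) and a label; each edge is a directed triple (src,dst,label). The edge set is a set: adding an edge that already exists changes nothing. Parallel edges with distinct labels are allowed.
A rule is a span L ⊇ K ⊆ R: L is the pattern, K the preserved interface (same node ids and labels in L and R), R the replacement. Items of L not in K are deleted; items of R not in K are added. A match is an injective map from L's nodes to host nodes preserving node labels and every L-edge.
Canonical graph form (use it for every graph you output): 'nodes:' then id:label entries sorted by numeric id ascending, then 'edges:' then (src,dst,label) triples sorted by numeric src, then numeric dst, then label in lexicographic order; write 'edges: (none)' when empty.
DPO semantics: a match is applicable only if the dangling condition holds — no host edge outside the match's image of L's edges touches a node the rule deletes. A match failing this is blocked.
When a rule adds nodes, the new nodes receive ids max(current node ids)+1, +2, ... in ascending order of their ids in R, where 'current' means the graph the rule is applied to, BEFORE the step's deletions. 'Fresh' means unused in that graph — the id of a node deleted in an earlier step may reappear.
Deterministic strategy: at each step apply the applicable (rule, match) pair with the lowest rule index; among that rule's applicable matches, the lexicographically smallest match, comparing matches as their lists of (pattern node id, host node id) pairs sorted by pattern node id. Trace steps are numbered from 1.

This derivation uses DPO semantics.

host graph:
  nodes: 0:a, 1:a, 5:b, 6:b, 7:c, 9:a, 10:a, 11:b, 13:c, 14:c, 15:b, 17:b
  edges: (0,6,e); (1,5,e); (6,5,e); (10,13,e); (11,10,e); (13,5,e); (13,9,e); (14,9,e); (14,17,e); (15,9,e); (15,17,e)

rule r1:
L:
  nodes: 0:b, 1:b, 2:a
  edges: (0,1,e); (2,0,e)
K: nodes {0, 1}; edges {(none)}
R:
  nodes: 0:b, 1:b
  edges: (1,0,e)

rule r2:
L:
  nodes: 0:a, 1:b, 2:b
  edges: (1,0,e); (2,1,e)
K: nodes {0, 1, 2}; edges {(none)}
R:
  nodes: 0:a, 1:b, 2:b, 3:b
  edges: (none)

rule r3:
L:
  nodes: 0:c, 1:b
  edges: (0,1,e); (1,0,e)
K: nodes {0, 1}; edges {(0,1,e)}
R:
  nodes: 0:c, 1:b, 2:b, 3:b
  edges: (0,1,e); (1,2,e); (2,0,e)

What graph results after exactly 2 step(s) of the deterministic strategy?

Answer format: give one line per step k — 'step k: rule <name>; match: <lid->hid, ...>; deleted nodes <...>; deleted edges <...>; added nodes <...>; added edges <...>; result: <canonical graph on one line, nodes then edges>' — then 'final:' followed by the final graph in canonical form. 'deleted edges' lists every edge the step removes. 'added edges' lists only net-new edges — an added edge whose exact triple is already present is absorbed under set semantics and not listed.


step 1: rule r1; match: 0->6, 1->5, 2->0; deleted nodes 0; deleted edges (0,6,e); (6,5,e); added nodes (none); added edges (5,6,e); result: nodes: 1:a, 5:b, 6:b, 7:c, 9:a, 10:a, 11:b, 13:c, 14:c, 15:b, 17:b edges: (1,5,e); (5,6,e); (10,13,e); (11,10,e); (13,5,e); (13,9,e); (14,9,e); (14,17,e); (15,9,e); (15,17,e)
step 2: rule r1; match: 0->5, 1->6, 2->1; deleted nodes 1; deleted edges (1,5,e); (5,6,e); added nodes (none); added edges (6,5,e); result: nodes: 5:b, 6:b, 7:c, 9:a, 10:a, 11:b, 13:c, 14:c, 15:b, 17:b edges: (6,5,e); (10,13,e); (11,10,e); (13,5,e); (13,9,e); (14,9,e); (14,17,e); (15,9,e); (15,17,e)
final:
nodes: 5:b, 6:b, 7:c, 9:a, 10:a, 11:b, 13:c, 14:c, 15:b, 17:b
edges: (6,5,e); (10,13,e); (11,10,e); (13,5,e); (13,9,e); (14,9,e); (14,17,e); (15,9,e); (15,17,e)


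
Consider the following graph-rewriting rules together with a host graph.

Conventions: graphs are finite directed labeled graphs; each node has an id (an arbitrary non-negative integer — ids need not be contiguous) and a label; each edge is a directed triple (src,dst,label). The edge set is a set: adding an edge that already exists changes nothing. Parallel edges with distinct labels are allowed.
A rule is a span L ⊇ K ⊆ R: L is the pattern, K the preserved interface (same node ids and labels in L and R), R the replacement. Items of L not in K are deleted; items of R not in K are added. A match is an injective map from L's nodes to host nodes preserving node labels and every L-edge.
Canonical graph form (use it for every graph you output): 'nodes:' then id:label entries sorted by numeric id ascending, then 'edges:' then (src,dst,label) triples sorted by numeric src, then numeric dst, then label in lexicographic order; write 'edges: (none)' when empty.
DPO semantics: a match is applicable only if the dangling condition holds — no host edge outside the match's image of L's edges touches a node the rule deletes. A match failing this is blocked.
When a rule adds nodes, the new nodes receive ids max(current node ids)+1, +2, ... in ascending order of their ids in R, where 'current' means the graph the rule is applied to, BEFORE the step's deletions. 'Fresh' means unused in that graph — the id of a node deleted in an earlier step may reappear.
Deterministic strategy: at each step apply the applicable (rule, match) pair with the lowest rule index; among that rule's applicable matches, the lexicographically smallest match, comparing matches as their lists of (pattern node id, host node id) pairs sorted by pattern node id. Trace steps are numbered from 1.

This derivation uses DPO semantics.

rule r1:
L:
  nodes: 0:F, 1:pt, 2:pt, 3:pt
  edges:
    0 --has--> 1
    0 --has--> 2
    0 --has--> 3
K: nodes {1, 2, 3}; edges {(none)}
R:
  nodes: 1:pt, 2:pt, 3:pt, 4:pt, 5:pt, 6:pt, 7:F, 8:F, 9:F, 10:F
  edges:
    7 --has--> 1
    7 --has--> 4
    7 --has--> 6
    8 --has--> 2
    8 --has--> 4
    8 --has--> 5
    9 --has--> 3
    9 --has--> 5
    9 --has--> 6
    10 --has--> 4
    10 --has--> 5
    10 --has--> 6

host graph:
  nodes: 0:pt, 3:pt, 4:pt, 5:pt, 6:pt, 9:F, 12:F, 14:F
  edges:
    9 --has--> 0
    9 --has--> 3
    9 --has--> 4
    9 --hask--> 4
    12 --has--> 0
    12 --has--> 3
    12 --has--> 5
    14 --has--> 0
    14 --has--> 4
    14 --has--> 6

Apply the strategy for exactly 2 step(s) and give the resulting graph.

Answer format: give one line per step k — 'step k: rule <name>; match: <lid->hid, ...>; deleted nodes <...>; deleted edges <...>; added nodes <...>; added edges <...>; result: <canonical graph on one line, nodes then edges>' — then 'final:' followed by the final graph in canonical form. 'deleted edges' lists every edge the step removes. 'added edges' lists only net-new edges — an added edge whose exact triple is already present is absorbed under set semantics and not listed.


step 1: rule r1; match: 0->12, 1->0, 2->3, 3->5; deleted nodes 12; deleted edges (12,0,has); (12,3,has); (12,5,has); added nodes 15, 16, 17, 18, 19, 20, 21; added edges (18,0,has); (18,15,has); (18,17,has); (19,3,has); (19,15,has); (19,16,has); (20,5,has); (20,16,has); (20,17,has); (21,15,has); (21,16,has); (21,17,has); result: nodes: 0:pt, 3:pt, 4:pt, 5:pt, 6:pt, 9:F, 14:F, 15:pt, 16:pt, 17:pt, 18:F, 19:F, 20:F, 21:F edges: (9,0,has); (9,3,has); (9,4,has); (9,4,hask); (14,0,has); (14,4,has); (14,6,has); (18,0,has); (18,15,has); (18,17,has); (19,3,has); (19,15,has); (19,16,has); (20,5,has); (20,16,has); (20,17,has); (21,15,has); (21,16,has); (21,17,has)
step 2: rule r1; match: 0->14, 1->0, 2->4, 3->6; deleted nodes 14; deleted edges (14,0,has); (14,4,has); (14,6,has); added nodes 22, 23, 24, 25, 26, 27, 28; added edges (25,0,has); (25,22,has); (25,24,has); (26,4,has); (26,22,has); (26,23,has); (27,6,has); (27,23,has); (27,24,has); (28,22,has); (28,23,has); (28,24,has); result: nodes: 0:pt, 3:pt, 4:pt, 5:pt, 6:pt, 9:F, 15:pt, 16:pt, 17:pt, 18:F, 19:F, 20:F, 21:F, 22:pt, 23:pt, 24:pt, 25:F, 26:F, 27:F, 28:F edges: (9,0,has); (9,3,has); (9,4,has); (9,4,hask); (18,0,has); (18,15,has); (18,17,has); (19,3,has); (19,15,has); (19,16,has); (20,5,has); (20,16,has); (20,17,has); (21,15,has); (21,16,has); (21,17,has); (25,0,has); (25,22,has); (25,24,has); (26,4,has); (26,22,has); (26,23,has); (27,6,has); (27,23,has); (27,24,has); (28,22,has); (28,23,has); (28,24,has)
final:
nodes: 0:pt, 3:pt, 4:pt, 5:pt, 6:pt, 9:F, 15:pt, 16:pt, 17:pt, 18:F, 19:F, 20:F, 21:F, 22:pt, 23:pt, 24:pt, 25:F, 26:F, 27:F, 28:F
edges: (9,0,has); (9,3,has); (9,4,has); (9,4,hask); (18,0,has); (18,15,has); (18,17,has); (19,3,has); (19,15,has); (19,16,has); (20,5,has); (20,16,has); (20,17,has); (21,15,has); (21,16,has); (21,17,has); (25,0,has); (25,22,has); (25,24,has); (26,4,has); (26,22,has); (26,23,has); (27,6,has); (27,23,has); (27,24,has); (28,22,has); (28,23,has); (28,24,has)


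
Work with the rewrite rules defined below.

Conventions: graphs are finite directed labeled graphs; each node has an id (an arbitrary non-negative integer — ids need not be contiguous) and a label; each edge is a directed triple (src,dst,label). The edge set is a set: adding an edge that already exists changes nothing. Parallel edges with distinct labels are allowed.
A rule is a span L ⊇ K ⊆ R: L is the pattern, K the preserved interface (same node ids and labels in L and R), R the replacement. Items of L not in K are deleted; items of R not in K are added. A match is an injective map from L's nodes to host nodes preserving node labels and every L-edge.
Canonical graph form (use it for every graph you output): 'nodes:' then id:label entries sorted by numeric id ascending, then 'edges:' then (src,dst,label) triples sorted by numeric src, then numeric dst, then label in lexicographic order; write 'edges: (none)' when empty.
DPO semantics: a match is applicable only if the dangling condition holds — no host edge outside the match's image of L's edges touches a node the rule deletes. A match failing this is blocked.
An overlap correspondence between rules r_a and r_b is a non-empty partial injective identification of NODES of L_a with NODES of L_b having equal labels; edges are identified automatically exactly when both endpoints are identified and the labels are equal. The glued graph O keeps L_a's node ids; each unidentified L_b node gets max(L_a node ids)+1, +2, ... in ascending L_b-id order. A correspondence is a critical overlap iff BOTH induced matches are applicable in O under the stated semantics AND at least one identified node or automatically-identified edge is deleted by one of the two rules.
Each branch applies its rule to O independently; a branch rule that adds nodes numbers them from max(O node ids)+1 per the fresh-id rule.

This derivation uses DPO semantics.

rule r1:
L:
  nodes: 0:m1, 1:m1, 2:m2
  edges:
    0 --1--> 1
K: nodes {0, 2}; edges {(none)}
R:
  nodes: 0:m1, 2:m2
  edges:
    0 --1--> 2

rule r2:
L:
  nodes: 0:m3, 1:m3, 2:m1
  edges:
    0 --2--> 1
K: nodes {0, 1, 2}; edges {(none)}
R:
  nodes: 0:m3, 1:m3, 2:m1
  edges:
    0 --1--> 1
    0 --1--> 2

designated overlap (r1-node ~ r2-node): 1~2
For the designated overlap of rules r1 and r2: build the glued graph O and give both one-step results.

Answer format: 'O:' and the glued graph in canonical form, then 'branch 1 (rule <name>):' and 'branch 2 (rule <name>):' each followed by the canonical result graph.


O:
nodes: 0:m1, 1:m1, 2:m2, 3:m3, 4:m3
edges: (0,1,1); (3,4,2)
branch 1 (rule r1):
nodes: 0:m1, 2:m2, 3:m3, 4:m3
edges: (0,2,1); (3,4,2)
branch 2 (rule r2):
nodes: 0:m1, 1:m1, 2:m2, 3:m3, 4:m3
edges: (0,1,1); (3,1,1); (3,4,1)


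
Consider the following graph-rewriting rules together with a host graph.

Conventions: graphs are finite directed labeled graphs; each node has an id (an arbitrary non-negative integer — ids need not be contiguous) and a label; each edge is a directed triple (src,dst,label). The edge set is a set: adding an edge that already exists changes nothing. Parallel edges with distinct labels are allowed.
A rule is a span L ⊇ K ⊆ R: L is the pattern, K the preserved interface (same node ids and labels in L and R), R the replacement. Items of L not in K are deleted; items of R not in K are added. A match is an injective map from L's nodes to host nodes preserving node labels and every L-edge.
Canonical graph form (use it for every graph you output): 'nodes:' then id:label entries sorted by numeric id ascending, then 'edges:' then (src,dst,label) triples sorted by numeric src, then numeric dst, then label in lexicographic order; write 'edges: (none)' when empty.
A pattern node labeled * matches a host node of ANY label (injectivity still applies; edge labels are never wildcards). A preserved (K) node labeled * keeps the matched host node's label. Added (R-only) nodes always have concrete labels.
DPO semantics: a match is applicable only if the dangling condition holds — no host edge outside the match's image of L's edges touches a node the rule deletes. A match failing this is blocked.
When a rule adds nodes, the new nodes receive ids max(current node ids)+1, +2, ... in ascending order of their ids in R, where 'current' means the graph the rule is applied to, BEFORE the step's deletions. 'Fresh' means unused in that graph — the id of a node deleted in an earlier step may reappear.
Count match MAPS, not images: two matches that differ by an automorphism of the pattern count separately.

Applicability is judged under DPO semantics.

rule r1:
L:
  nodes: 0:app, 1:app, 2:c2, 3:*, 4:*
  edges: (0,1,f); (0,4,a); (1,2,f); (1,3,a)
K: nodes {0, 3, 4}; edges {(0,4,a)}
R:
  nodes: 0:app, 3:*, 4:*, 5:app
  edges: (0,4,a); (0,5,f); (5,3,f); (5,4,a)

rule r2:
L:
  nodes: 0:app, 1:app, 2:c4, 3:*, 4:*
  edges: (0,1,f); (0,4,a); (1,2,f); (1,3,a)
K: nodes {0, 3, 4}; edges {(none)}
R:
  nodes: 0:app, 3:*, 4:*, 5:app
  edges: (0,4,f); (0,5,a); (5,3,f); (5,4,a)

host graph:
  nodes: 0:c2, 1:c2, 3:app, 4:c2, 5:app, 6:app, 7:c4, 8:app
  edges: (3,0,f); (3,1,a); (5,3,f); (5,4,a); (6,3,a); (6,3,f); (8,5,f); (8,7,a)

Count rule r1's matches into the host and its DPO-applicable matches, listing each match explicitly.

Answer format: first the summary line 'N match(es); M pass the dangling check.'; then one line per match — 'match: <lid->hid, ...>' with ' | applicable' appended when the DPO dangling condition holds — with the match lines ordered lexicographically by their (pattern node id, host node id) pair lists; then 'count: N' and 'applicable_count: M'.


1 match(es); 0 pass the dangling check.
match: 0->5, 1->3, 2->0, 3->1, 4->4
count: 1
applicable_count: 0
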